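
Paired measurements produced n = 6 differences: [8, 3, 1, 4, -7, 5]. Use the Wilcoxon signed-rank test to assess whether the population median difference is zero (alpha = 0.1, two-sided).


Step 1: Drop any zero differences (none here) and take |d_i|.
|d| = [8, 3, 1, 4, 7, 5]
Step 2: Midrank |d_i| (ties get averaged ranks).
ranks: |8|->6, |3|->2, |1|->1, |4|->3, |7|->5, |5|->4
Step 3: Attach original signs; sum ranks with positive sign and with negative sign.
W+ = 6 + 2 + 1 + 3 + 4 = 16
W- = 5 = 5
(Check: W+ + W- = 21 should equal n(n+1)/2 = 21.)
Step 4: Test statistic W = min(W+, W-) = 5.
Step 5: No ties, so the exact null distribution over the 2^6 = 64 sign assignments gives the two-sided p-value = 0.312500.
Step 6: alpha = 0.1. fail to reject H0.

W+ = 16, W- = 5, W = min = 5, p = 0.312500, fail to reject H0.


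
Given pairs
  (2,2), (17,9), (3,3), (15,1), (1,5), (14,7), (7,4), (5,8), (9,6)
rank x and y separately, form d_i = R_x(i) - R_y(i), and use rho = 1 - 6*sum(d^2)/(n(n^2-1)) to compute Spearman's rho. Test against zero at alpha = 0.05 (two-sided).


Step 1: Rank x and y separately (midranks; no ties here).
rank(x): 2->2, 17->9, 3->3, 15->8, 1->1, 14->7, 7->5, 5->4, 9->6
rank(y): 2->2, 9->9, 3->3, 1->1, 5->5, 7->7, 4->4, 8->8, 6->6
Step 2: d_i = R_x(i) - R_y(i); compute d_i^2.
  (2-2)^2=0, (9-9)^2=0, (3-3)^2=0, (8-1)^2=49, (1-5)^2=16, (7-7)^2=0, (5-4)^2=1, (4-8)^2=16, (6-6)^2=0
sum(d^2) = 82.
Step 3: rho = 1 - 6*82 / (9*(9^2 - 1)) = 1 - 492/720 = 0.316667.
Step 4: Under H0, t = rho * sqrt((n-2)/(1-rho^2)) = 0.8833 ~ t(7).
Step 5: Two-sided p-value from the t-distribution with 7 df = 0.406397.
Step 6: alpha = 0.05. fail to reject H0.

rho = 0.3167, p = 0.406397, fail to reject H0 at alpha = 0.05.


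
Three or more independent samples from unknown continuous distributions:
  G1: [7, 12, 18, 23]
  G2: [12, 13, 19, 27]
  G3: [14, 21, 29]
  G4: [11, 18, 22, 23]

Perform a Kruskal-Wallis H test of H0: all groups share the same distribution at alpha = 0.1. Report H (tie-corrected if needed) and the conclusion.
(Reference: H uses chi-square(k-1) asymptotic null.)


Step 1: Combine all N = 15 observations and assign midranks.
sorted (value, group, rank): (7,G1,1), (11,G4,2), (12,G1,3.5), (12,G2,3.5), (13,G2,5), (14,G3,6), (18,G1,7.5), (18,G4,7.5), (19,G2,9), (21,G3,10), (22,G4,11), (23,G1,12.5), (23,G4,12.5), (27,G2,14), (29,G3,15)
Step 2: Sum ranks within each group.
R_1 = 24.5 (n_1 = 4)
R_2 = 31.5 (n_2 = 4)
R_3 = 31 (n_3 = 3)
R_4 = 33 (n_4 = 4)
Step 3: H = 12/(N(N+1)) * sum(R_i^2/n_i) - 3(N+1)
     = 12/(15*16) * (24.5^2/4 + 31.5^2/4 + 31^2/3 + 33^2/4) - 3*16
     = 0.050000 * 990.708 - 48
     = 1.535417.
Step 4: Ties present; correction factor C = 1 - 18/(15^3 - 15) = 0.994643. Corrected H = 1.535417 / 0.994643 = 1.543686.
Step 5: Under H0, H ~ chi^2(3); p-value = 0.672225.
Step 6: alpha = 0.1. fail to reject H0.

H = 1.5437, df = 3, p = 0.672225, fail to reject H0.


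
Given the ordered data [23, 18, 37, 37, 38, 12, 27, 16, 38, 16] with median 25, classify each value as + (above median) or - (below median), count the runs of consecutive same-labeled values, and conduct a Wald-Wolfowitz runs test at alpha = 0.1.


Step 1: Compute median = 25; label A = above, B = below.
Labels in order: BBAAABABAB  (n_A = 5, n_B = 5)
Step 2: Count runs R = 7.
Step 3: Under H0 (random ordering), E[R] = 2*n_A*n_B/(n_A+n_B) + 1 = 2*5*5/10 + 1 = 6.0000.
        Var[R] = 2*n_A*n_B*(2*n_A*n_B - n_A - n_B) / ((n_A+n_B)^2 * (n_A+n_B-1)) = 2000/900 = 2.2222.
        SD[R] = 1.4907.
Step 4: Continuity-corrected z = (R - 0.5 - E[R]) / SD[R] = (7 - 0.5 - 6.0000) / 1.4907 = 0.3354.
Step 5: Two-sided p-value via normal approximation = 2*(1 - Phi(|z|)) = 0.737316.
Step 6: alpha = 0.1. fail to reject H0.

R = 7, z = 0.3354, p = 0.737316, fail to reject H0.


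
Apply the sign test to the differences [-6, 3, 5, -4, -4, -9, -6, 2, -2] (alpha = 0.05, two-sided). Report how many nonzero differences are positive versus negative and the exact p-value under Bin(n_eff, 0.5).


Step 1: Discard zero differences. Original n = 9; n_eff = number of nonzero differences = 9.
Nonzero differences (with sign): -6, +3, +5, -4, -4, -9, -6, +2, -2
Step 2: Count signs: positive = 3, negative = 6.
Step 3: Under H0: P(positive) = 0.5, so the number of positives S ~ Bin(9, 0.5).
Step 4: Two-sided exact p-value = sum of Bin(9,0.5) probabilities at or below the observed probability = 0.507812.
Step 5: alpha = 0.05. fail to reject H0.

n_eff = 9, pos = 3, neg = 6, p = 0.507812, fail to reject H0.


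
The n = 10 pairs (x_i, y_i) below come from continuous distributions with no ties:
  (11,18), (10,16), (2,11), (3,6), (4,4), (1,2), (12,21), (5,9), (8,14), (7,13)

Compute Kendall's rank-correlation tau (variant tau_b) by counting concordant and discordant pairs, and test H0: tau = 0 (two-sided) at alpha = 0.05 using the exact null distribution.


Step 1: Enumerate the 45 unordered pairs (i,j) with i<j and classify each by sign(x_j-x_i) * sign(y_j-y_i).
  (1,2):dx=-1,dy=-2->C; (1,3):dx=-9,dy=-7->C; (1,4):dx=-8,dy=-12->C; (1,5):dx=-7,dy=-14->C
  (1,6):dx=-10,dy=-16->C; (1,7):dx=+1,dy=+3->C; (1,8):dx=-6,dy=-9->C; (1,9):dx=-3,dy=-4->C
  (1,10):dx=-4,dy=-5->C; (2,3):dx=-8,dy=-5->C; (2,4):dx=-7,dy=-10->C; (2,5):dx=-6,dy=-12->C
  (2,6):dx=-9,dy=-14->C; (2,7):dx=+2,dy=+5->C; (2,8):dx=-5,dy=-7->C; (2,9):dx=-2,dy=-2->C
  (2,10):dx=-3,dy=-3->C; (3,4):dx=+1,dy=-5->D; (3,5):dx=+2,dy=-7->D; (3,6):dx=-1,dy=-9->C
  (3,7):dx=+10,dy=+10->C; (3,8):dx=+3,dy=-2->D; (3,9):dx=+6,dy=+3->C; (3,10):dx=+5,dy=+2->C
  (4,5):dx=+1,dy=-2->D; (4,6):dx=-2,dy=-4->C; (4,7):dx=+9,dy=+15->C; (4,8):dx=+2,dy=+3->C
  (4,9):dx=+5,dy=+8->C; (4,10):dx=+4,dy=+7->C; (5,6):dx=-3,dy=-2->C; (5,7):dx=+8,dy=+17->C
  (5,8):dx=+1,dy=+5->C; (5,9):dx=+4,dy=+10->C; (5,10):dx=+3,dy=+9->C; (6,7):dx=+11,dy=+19->C
  (6,8):dx=+4,dy=+7->C; (6,9):dx=+7,dy=+12->C; (6,10):dx=+6,dy=+11->C; (7,8):dx=-7,dy=-12->C
  (7,9):dx=-4,dy=-7->C; (7,10):dx=-5,dy=-8->C; (8,9):dx=+3,dy=+5->C; (8,10):dx=+2,dy=+4->C
  (9,10):dx=-1,dy=-1->C
Step 2: C = 41, D = 4, total pairs = 45.
Step 3: tau = (C - D)/(n(n-1)/2) = (41 - 4)/45 = 0.822222.
Step 4: Exact two-sided p-value (enumerate n! = 3628800 permutations of y under H0): p = 0.000358.
Step 5: alpha = 0.05. reject H0.

tau_b = 0.8222 (C=41, D=4), p = 0.000358, reject H0.


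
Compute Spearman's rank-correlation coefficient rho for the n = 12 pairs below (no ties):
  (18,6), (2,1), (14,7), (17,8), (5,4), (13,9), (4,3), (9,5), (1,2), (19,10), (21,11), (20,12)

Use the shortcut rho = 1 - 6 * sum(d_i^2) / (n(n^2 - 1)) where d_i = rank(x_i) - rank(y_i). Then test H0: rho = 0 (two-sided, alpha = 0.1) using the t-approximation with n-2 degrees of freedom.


Step 1: Rank x and y separately (midranks; no ties here).
rank(x): 18->9, 2->2, 14->7, 17->8, 5->4, 13->6, 4->3, 9->5, 1->1, 19->10, 21->12, 20->11
rank(y): 6->6, 1->1, 7->7, 8->8, 4->4, 9->9, 3->3, 5->5, 2->2, 10->10, 11->11, 12->12
Step 2: d_i = R_x(i) - R_y(i); compute d_i^2.
  (9-6)^2=9, (2-1)^2=1, (7-7)^2=0, (8-8)^2=0, (4-4)^2=0, (6-9)^2=9, (3-3)^2=0, (5-5)^2=0, (1-2)^2=1, (10-10)^2=0, (12-11)^2=1, (11-12)^2=1
sum(d^2) = 22.
Step 3: rho = 1 - 6*22 / (12*(12^2 - 1)) = 1 - 132/1716 = 0.923077.
Step 4: Under H0, t = rho * sqrt((n-2)/(1-rho^2)) = 7.5895 ~ t(10).
Step 5: Two-sided p-value from the t-distribution with 10 df = 0.000019.
Step 6: alpha = 0.1. reject H0.

rho = 0.9231, p = 0.000019, reject H0 at alpha = 0.1.


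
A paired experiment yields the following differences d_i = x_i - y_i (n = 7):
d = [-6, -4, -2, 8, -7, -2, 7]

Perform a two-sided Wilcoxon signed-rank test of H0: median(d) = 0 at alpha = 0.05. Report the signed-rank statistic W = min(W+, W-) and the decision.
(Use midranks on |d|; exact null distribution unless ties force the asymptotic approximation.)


Step 1: Drop any zero differences (none here) and take |d_i|.
|d| = [6, 4, 2, 8, 7, 2, 7]
Step 2: Midrank |d_i| (ties get averaged ranks).
ranks: |6|->4, |4|->3, |2|->1.5, |8|->7, |7|->5.5, |2|->1.5, |7|->5.5
Step 3: Attach original signs; sum ranks with positive sign and with negative sign.
W+ = 7 + 5.5 = 12.5
W- = 4 + 3 + 1.5 + 5.5 + 1.5 = 15.5
(Check: W+ + W- = 28 should equal n(n+1)/2 = 28.)
Step 4: Test statistic W = min(W+, W-) = 12.5.
Step 5: Ties in |d|, so use the tie-corrected normal approximation.
        E[W] = n(n+1)/4 = 7*8/4 = 14.
        Tie groups: |d|=2 (t=2), |d|=7 (t=2); sum(t^3 - t) = 12.
        Var[W] = n(n+1)(2n+1)/24 - sum(t^3-t)/48 = 840/24 - 12/48 = 34.75.
        z = (W - E[W]) / sqrt(Var[W]) = (12.5 - 14) / 5.8949 = -0.2545.
        Two-sided p = 2*Phi(z) = 0.799143.
Step 6: alpha = 0.05. fail to reject H0.

W+ = 12.5, W- = 15.5, W = min = 12.5, p = 0.799143, fail to reject H0.


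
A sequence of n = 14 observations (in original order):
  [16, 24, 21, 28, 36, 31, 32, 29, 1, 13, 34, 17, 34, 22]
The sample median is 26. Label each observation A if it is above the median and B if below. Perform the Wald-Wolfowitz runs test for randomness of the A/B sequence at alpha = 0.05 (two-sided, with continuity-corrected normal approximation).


Step 1: Compute median = 26; label A = above, B = below.
Labels in order: BBBAAAAABBABAB  (n_A = 7, n_B = 7)
Step 2: Count runs R = 7.
Step 3: Under H0 (random ordering), E[R] = 2*n_A*n_B/(n_A+n_B) + 1 = 2*7*7/14 + 1 = 8.0000.
        Var[R] = 2*n_A*n_B*(2*n_A*n_B - n_A - n_B) / ((n_A+n_B)^2 * (n_A+n_B-1)) = 8232/2548 = 3.2308.
        SD[R] = 1.7974.
Step 4: Continuity-corrected z = (R + 0.5 - E[R]) / SD[R] = (7 + 0.5 - 8.0000) / 1.7974 = -0.2782.
Step 5: Two-sided p-value via normal approximation = 2*(1 - Phi(|z|)) = 0.780879.
Step 6: alpha = 0.05. fail to reject H0.

R = 7, z = -0.2782, p = 0.780879, fail to reject H0.


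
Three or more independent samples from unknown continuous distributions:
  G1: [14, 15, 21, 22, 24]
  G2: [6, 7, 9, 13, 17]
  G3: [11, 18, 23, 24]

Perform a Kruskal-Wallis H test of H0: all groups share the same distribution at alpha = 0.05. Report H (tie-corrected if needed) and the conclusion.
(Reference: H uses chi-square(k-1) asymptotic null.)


Step 1: Combine all N = 14 observations and assign midranks.
sorted (value, group, rank): (6,G2,1), (7,G2,2), (9,G2,3), (11,G3,4), (13,G2,5), (14,G1,6), (15,G1,7), (17,G2,8), (18,G3,9), (21,G1,10), (22,G1,11), (23,G3,12), (24,G1,13.5), (24,G3,13.5)
Step 2: Sum ranks within each group.
R_1 = 47.5 (n_1 = 5)
R_2 = 19 (n_2 = 5)
R_3 = 38.5 (n_3 = 4)
Step 3: H = 12/(N(N+1)) * sum(R_i^2/n_i) - 3(N+1)
     = 12/(14*15) * (47.5^2/5 + 19^2/5 + 38.5^2/4) - 3*15
     = 0.057143 * 894.013 - 45
     = 6.086429.
Step 4: Ties present; correction factor C = 1 - 6/(14^3 - 14) = 0.997802. Corrected H = 6.086429 / 0.997802 = 6.099835.
Step 5: Under H0, H ~ chi^2(2); p-value = 0.047363.
Step 6: alpha = 0.05. reject H0.

H = 6.0998, df = 2, p = 0.047363, reject H0.


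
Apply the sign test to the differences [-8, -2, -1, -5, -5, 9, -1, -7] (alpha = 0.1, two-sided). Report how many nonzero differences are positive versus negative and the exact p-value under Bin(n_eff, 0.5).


Step 1: Discard zero differences. Original n = 8; n_eff = number of nonzero differences = 8.
Nonzero differences (with sign): -8, -2, -1, -5, -5, +9, -1, -7
Step 2: Count signs: positive = 1, negative = 7.
Step 3: Under H0: P(positive) = 0.5, so the number of positives S ~ Bin(8, 0.5).
Step 4: Two-sided exact p-value = sum of Bin(8,0.5) probabilities at or below the observed probability = 0.070312.
Step 5: alpha = 0.1. reject H0.

n_eff = 8, pos = 1, neg = 7, p = 0.070312, reject H0.


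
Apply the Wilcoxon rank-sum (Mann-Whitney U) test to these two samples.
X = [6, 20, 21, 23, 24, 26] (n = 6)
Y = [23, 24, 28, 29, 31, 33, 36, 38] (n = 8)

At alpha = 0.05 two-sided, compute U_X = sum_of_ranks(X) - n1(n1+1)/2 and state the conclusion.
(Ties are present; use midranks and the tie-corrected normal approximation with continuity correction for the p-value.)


Step 1: Combine and sort all 14 observations; assign midranks.
sorted (value, group): (6,X), (20,X), (21,X), (23,X), (23,Y), (24,X), (24,Y), (26,X), (28,Y), (29,Y), (31,Y), (33,Y), (36,Y), (38,Y)
ranks: 6->1, 20->2, 21->3, 23->4.5, 23->4.5, 24->6.5, 24->6.5, 26->8, 28->9, 29->10, 31->11, 33->12, 36->13, 38->14
Step 2: Rank sum for X: R1 = 1 + 2 + 3 + 4.5 + 6.5 + 8 = 25.
Step 3: U_X = R1 - n1(n1+1)/2 = 25 - 6*7/2 = 25 - 21 = 4.
       U_Y = n1*n2 - U_X = 48 - 4 = 44.
Step 4: Ties are present, so use the tie-corrected normal approximation (with continuity correction) for the p-value.
Step 5: p-value = 0.011636; compare to alpha = 0.05. reject H0.

U_X = 4, p = 0.011636, reject H0 at alpha = 0.05.


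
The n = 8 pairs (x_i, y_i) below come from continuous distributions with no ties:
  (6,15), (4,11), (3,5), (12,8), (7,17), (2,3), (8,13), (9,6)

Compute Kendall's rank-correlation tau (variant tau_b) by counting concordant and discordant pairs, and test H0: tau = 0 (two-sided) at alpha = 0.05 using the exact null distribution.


Step 1: Enumerate the 28 unordered pairs (i,j) with i<j and classify each by sign(x_j-x_i) * sign(y_j-y_i).
  (1,2):dx=-2,dy=-4->C; (1,3):dx=-3,dy=-10->C; (1,4):dx=+6,dy=-7->D; (1,5):dx=+1,dy=+2->C
  (1,6):dx=-4,dy=-12->C; (1,7):dx=+2,dy=-2->D; (1,8):dx=+3,dy=-9->D; (2,3):dx=-1,dy=-6->C
  (2,4):dx=+8,dy=-3->D; (2,5):dx=+3,dy=+6->C; (2,6):dx=-2,dy=-8->C; (2,7):dx=+4,dy=+2->C
  (2,8):dx=+5,dy=-5->D; (3,4):dx=+9,dy=+3->C; (3,5):dx=+4,dy=+12->C; (3,6):dx=-1,dy=-2->C
  (3,7):dx=+5,dy=+8->C; (3,8):dx=+6,dy=+1->C; (4,5):dx=-5,dy=+9->D; (4,6):dx=-10,dy=-5->C
  (4,7):dx=-4,dy=+5->D; (4,8):dx=-3,dy=-2->C; (5,6):dx=-5,dy=-14->C; (5,7):dx=+1,dy=-4->D
  (5,8):dx=+2,dy=-11->D; (6,7):dx=+6,dy=+10->C; (6,8):dx=+7,dy=+3->C; (7,8):dx=+1,dy=-7->D
Step 2: C = 18, D = 10, total pairs = 28.
Step 3: tau = (C - D)/(n(n-1)/2) = (18 - 10)/28 = 0.285714.
Step 4: Exact two-sided p-value (enumerate n! = 40320 permutations of y under H0): p = 0.398760.
Step 5: alpha = 0.05. fail to reject H0.

tau_b = 0.2857 (C=18, D=10), p = 0.398760, fail to reject H0.


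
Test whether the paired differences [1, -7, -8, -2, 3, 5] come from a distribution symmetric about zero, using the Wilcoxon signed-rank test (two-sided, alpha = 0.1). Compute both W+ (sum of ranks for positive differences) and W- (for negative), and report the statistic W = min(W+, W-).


Step 1: Drop any zero differences (none here) and take |d_i|.
|d| = [1, 7, 8, 2, 3, 5]
Step 2: Midrank |d_i| (ties get averaged ranks).
ranks: |1|->1, |7|->5, |8|->6, |2|->2, |3|->3, |5|->4
Step 3: Attach original signs; sum ranks with positive sign and with negative sign.
W+ = 1 + 3 + 4 = 8
W- = 5 + 6 + 2 = 13
(Check: W+ + W- = 21 should equal n(n+1)/2 = 21.)
Step 4: Test statistic W = min(W+, W-) = 8.
Step 5: No ties, so the exact null distribution over the 2^6 = 64 sign assignments gives the two-sided p-value = 0.687500.
Step 6: alpha = 0.1. fail to reject H0.

W+ = 8, W- = 13, W = min = 8, p = 0.687500, fail to reject H0.


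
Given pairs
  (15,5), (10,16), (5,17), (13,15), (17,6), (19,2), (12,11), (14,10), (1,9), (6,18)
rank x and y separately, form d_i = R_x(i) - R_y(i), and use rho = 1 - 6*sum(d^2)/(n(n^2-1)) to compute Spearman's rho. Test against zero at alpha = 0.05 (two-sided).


Step 1: Rank x and y separately (midranks; no ties here).
rank(x): 15->8, 10->4, 5->2, 13->6, 17->9, 19->10, 12->5, 14->7, 1->1, 6->3
rank(y): 5->2, 16->8, 17->9, 15->7, 6->3, 2->1, 11->6, 10->5, 9->4, 18->10
Step 2: d_i = R_x(i) - R_y(i); compute d_i^2.
  (8-2)^2=36, (4-8)^2=16, (2-9)^2=49, (6-7)^2=1, (9-3)^2=36, (10-1)^2=81, (5-6)^2=1, (7-5)^2=4, (1-4)^2=9, (3-10)^2=49
sum(d^2) = 282.
Step 3: rho = 1 - 6*282 / (10*(10^2 - 1)) = 1 - 1692/990 = -0.709091.
Step 4: Under H0, t = rho * sqrt((n-2)/(1-rho^2)) = -2.8444 ~ t(8).
Step 5: Two-sided p-value from the t-distribution with 8 df = 0.021666.
Step 6: alpha = 0.05. reject H0.

rho = -0.7091, p = 0.021666, reject H0 at alpha = 0.05.


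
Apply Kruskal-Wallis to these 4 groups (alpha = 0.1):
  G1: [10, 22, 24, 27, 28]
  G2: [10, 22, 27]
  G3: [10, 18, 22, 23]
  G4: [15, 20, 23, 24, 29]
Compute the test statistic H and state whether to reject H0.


Step 1: Combine all N = 17 observations and assign midranks.
sorted (value, group, rank): (10,G1,2), (10,G2,2), (10,G3,2), (15,G4,4), (18,G3,5), (20,G4,6), (22,G1,8), (22,G2,8), (22,G3,8), (23,G3,10.5), (23,G4,10.5), (24,G1,12.5), (24,G4,12.5), (27,G1,14.5), (27,G2,14.5), (28,G1,16), (29,G4,17)
Step 2: Sum ranks within each group.
R_1 = 53 (n_1 = 5)
R_2 = 24.5 (n_2 = 3)
R_3 = 25.5 (n_3 = 4)
R_4 = 50 (n_4 = 5)
Step 3: H = 12/(N(N+1)) * sum(R_i^2/n_i) - 3(N+1)
     = 12/(17*18) * (53^2/5 + 24.5^2/3 + 25.5^2/4 + 50^2/5) - 3*18
     = 0.039216 * 1424.45 - 54
     = 1.860621.
Step 4: Ties present; correction factor C = 1 - 66/(17^3 - 17) = 0.986520. Corrected H = 1.860621 / 0.986520 = 1.886046.
Step 5: Under H0, H ~ chi^2(3); p-value = 0.596392.
Step 6: alpha = 0.1. fail to reject H0.

H = 1.8860, df = 3, p = 0.596392, fail to reject H0.


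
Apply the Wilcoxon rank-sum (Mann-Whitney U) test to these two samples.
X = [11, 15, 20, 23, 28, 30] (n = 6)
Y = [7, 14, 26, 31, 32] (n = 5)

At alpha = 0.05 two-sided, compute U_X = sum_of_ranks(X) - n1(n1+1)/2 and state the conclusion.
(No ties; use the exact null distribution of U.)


Step 1: Combine and sort all 11 observations; assign midranks.
sorted (value, group): (7,Y), (11,X), (14,Y), (15,X), (20,X), (23,X), (26,Y), (28,X), (30,X), (31,Y), (32,Y)
ranks: 7->1, 11->2, 14->3, 15->4, 20->5, 23->6, 26->7, 28->8, 30->9, 31->10, 32->11
Step 2: Rank sum for X: R1 = 2 + 4 + 5 + 6 + 8 + 9 = 34.
Step 3: U_X = R1 - n1(n1+1)/2 = 34 - 6*7/2 = 34 - 21 = 13.
       U_Y = n1*n2 - U_X = 30 - 13 = 17.
Step 4: No ties, so the exact null distribution of U (based on enumerating the C(11,6) = 462 equally likely rank assignments) gives the two-sided p-value.
Step 5: p-value = 0.792208; compare to alpha = 0.05. fail to reject H0.

U_X = 13, p = 0.792208, fail to reject H0 at alpha = 0.05.


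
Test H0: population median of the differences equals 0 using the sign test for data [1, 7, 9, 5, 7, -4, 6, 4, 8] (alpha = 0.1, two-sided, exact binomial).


Step 1: Discard zero differences. Original n = 9; n_eff = number of nonzero differences = 9.
Nonzero differences (with sign): +1, +7, +9, +5, +7, -4, +6, +4, +8
Step 2: Count signs: positive = 8, negative = 1.
Step 3: Under H0: P(positive) = 0.5, so the number of positives S ~ Bin(9, 0.5).
Step 4: Two-sided exact p-value = sum of Bin(9,0.5) probabilities at or below the observed probability = 0.039062.
Step 5: alpha = 0.1. reject H0.

n_eff = 9, pos = 8, neg = 1, p = 0.039062, reject H0.


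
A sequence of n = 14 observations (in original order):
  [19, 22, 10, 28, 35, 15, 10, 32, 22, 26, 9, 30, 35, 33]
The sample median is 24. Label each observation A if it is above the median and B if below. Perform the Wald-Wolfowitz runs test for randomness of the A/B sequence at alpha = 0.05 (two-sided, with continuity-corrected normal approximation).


Step 1: Compute median = 24; label A = above, B = below.
Labels in order: BBBAABBABABAAA  (n_A = 7, n_B = 7)
Step 2: Count runs R = 8.
Step 3: Under H0 (random ordering), E[R] = 2*n_A*n_B/(n_A+n_B) + 1 = 2*7*7/14 + 1 = 8.0000.
        Var[R] = 2*n_A*n_B*(2*n_A*n_B - n_A - n_B) / ((n_A+n_B)^2 * (n_A+n_B-1)) = 8232/2548 = 3.2308.
        SD[R] = 1.7974.
Step 4: R = E[R], so z = 0 with no continuity correction.
Step 5: Two-sided p-value via normal approximation = 2*(1 - Phi(|z|)) = 1.000000.
Step 6: alpha = 0.05. fail to reject H0.

R = 8, z = 0.0000, p = 1.000000, fail to reject H0.


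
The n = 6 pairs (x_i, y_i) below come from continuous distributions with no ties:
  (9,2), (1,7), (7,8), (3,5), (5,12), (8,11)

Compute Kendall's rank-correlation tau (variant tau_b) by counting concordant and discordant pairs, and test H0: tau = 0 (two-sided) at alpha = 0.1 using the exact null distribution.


Step 1: Enumerate the 15 unordered pairs (i,j) with i<j and classify each by sign(x_j-x_i) * sign(y_j-y_i).
  (1,2):dx=-8,dy=+5->D; (1,3):dx=-2,dy=+6->D; (1,4):dx=-6,dy=+3->D; (1,5):dx=-4,dy=+10->D
  (1,6):dx=-1,dy=+9->D; (2,3):dx=+6,dy=+1->C; (2,4):dx=+2,dy=-2->D; (2,5):dx=+4,dy=+5->C
  (2,6):dx=+7,dy=+4->C; (3,4):dx=-4,dy=-3->C; (3,5):dx=-2,dy=+4->D; (3,6):dx=+1,dy=+3->C
  (4,5):dx=+2,dy=+7->C; (4,6):dx=+5,dy=+6->C; (5,6):dx=+3,dy=-1->D
Step 2: C = 7, D = 8, total pairs = 15.
Step 3: tau = (C - D)/(n(n-1)/2) = (7 - 8)/15 = -0.066667.
Step 4: Exact two-sided p-value (enumerate n! = 720 permutations of y under H0): p = 1.000000.
Step 5: alpha = 0.1. fail to reject H0.

tau_b = -0.0667 (C=7, D=8), p = 1.000000, fail to reject H0.


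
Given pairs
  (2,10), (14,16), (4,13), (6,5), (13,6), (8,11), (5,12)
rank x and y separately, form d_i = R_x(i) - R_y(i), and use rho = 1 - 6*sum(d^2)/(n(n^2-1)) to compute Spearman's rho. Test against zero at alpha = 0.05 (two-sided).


Step 1: Rank x and y separately (midranks; no ties here).
rank(x): 2->1, 14->7, 4->2, 6->4, 13->6, 8->5, 5->3
rank(y): 10->3, 16->7, 13->6, 5->1, 6->2, 11->4, 12->5
Step 2: d_i = R_x(i) - R_y(i); compute d_i^2.
  (1-3)^2=4, (7-7)^2=0, (2-6)^2=16, (4-1)^2=9, (6-2)^2=16, (5-4)^2=1, (3-5)^2=4
sum(d^2) = 50.
Step 3: rho = 1 - 6*50 / (7*(7^2 - 1)) = 1 - 300/336 = 0.107143.
Step 4: Under H0, t = rho * sqrt((n-2)/(1-rho^2)) = 0.2410 ~ t(5).
Step 5: Two-sided p-value from the t-distribution with 5 df = 0.819151.
Step 6: alpha = 0.05. fail to reject H0.

rho = 0.1071, p = 0.819151, fail to reject H0 at alpha = 0.05.


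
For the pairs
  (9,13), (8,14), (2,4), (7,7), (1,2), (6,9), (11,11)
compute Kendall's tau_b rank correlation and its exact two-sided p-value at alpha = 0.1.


Step 1: Enumerate the 21 unordered pairs (i,j) with i<j and classify each by sign(x_j-x_i) * sign(y_j-y_i).
  (1,2):dx=-1,dy=+1->D; (1,3):dx=-7,dy=-9->C; (1,4):dx=-2,dy=-6->C; (1,5):dx=-8,dy=-11->C
  (1,6):dx=-3,dy=-4->C; (1,7):dx=+2,dy=-2->D; (2,3):dx=-6,dy=-10->C; (2,4):dx=-1,dy=-7->C
  (2,5):dx=-7,dy=-12->C; (2,6):dx=-2,dy=-5->C; (2,7):dx=+3,dy=-3->D; (3,4):dx=+5,dy=+3->C
  (3,5):dx=-1,dy=-2->C; (3,6):dx=+4,dy=+5->C; (3,7):dx=+9,dy=+7->C; (4,5):dx=-6,dy=-5->C
  (4,6):dx=-1,dy=+2->D; (4,7):dx=+4,dy=+4->C; (5,6):dx=+5,dy=+7->C; (5,7):dx=+10,dy=+9->C
  (6,7):dx=+5,dy=+2->C
Step 2: C = 17, D = 4, total pairs = 21.
Step 3: tau = (C - D)/(n(n-1)/2) = (17 - 4)/21 = 0.619048.
Step 4: Exact two-sided p-value (enumerate n! = 5040 permutations of y under H0): p = 0.069048.
Step 5: alpha = 0.1. reject H0.

tau_b = 0.6190 (C=17, D=4), p = 0.069048, reject H0.


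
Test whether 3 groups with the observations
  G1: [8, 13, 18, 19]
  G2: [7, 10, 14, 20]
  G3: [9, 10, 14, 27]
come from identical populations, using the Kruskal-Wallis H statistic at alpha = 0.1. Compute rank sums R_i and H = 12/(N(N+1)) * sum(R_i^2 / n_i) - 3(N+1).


Step 1: Combine all N = 12 observations and assign midranks.
sorted (value, group, rank): (7,G2,1), (8,G1,2), (9,G3,3), (10,G2,4.5), (10,G3,4.5), (13,G1,6), (14,G2,7.5), (14,G3,7.5), (18,G1,9), (19,G1,10), (20,G2,11), (27,G3,12)
Step 2: Sum ranks within each group.
R_1 = 27 (n_1 = 4)
R_2 = 24 (n_2 = 4)
R_3 = 27 (n_3 = 4)
Step 3: H = 12/(N(N+1)) * sum(R_i^2/n_i) - 3(N+1)
     = 12/(12*13) * (27^2/4 + 24^2/4 + 27^2/4) - 3*13
     = 0.076923 * 508.5 - 39
     = 0.115385.
Step 4: Ties present; correction factor C = 1 - 12/(12^3 - 12) = 0.993007. Corrected H = 0.115385 / 0.993007 = 0.116197.
Step 5: Under H0, H ~ chi^2(2); p-value = 0.943557.
Step 6: alpha = 0.1. fail to reject H0.

H = 0.1162, df = 2, p = 0.943557, fail to reject H0.


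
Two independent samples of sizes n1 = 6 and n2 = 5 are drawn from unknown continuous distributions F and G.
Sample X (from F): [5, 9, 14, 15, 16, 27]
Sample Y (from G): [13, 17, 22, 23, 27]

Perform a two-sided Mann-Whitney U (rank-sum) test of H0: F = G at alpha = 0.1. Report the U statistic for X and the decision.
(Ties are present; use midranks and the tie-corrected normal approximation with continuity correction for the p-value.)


Step 1: Combine and sort all 11 observations; assign midranks.
sorted (value, group): (5,X), (9,X), (13,Y), (14,X), (15,X), (16,X), (17,Y), (22,Y), (23,Y), (27,X), (27,Y)
ranks: 5->1, 9->2, 13->3, 14->4, 15->5, 16->6, 17->7, 22->8, 23->9, 27->10.5, 27->10.5
Step 2: Rank sum for X: R1 = 1 + 2 + 4 + 5 + 6 + 10.5 = 28.5.
Step 3: U_X = R1 - n1(n1+1)/2 = 28.5 - 6*7/2 = 28.5 - 21 = 7.5.
       U_Y = n1*n2 - U_X = 30 - 7.5 = 22.5.
Step 4: Ties are present, so use the tie-corrected normal approximation (with continuity correction) for the p-value.
Step 5: p-value = 0.200217; compare to alpha = 0.1. fail to reject H0.

U_X = 7.5, p = 0.200217, fail to reject H0 at alpha = 0.1.


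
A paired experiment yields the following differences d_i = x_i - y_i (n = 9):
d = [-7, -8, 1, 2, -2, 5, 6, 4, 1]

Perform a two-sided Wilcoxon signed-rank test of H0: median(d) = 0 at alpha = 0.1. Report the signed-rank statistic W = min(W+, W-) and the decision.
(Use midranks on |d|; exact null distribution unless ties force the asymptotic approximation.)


Step 1: Drop any zero differences (none here) and take |d_i|.
|d| = [7, 8, 1, 2, 2, 5, 6, 4, 1]
Step 2: Midrank |d_i| (ties get averaged ranks).
ranks: |7|->8, |8|->9, |1|->1.5, |2|->3.5, |2|->3.5, |5|->6, |6|->7, |4|->5, |1|->1.5
Step 3: Attach original signs; sum ranks with positive sign and with negative sign.
W+ = 1.5 + 3.5 + 6 + 7 + 5 + 1.5 = 24.5
W- = 8 + 9 + 3.5 = 20.5
(Check: W+ + W- = 45 should equal n(n+1)/2 = 45.)
Step 4: Test statistic W = min(W+, W-) = 20.5.
Step 5: Ties in |d|, so use the tie-corrected normal approximation.
        E[W] = n(n+1)/4 = 9*10/4 = 22.5.
        Tie groups: |d|=1 (t=2), |d|=2 (t=2); sum(t^3 - t) = 12.
        Var[W] = n(n+1)(2n+1)/24 - sum(t^3-t)/48 = 1710/24 - 12/48 = 71.
        z = (W - E[W]) / sqrt(Var[W]) = (20.5 - 22.5) / 8.4261 = -0.2374.
        Two-sided p = 2*Phi(z) = 0.812380.
Step 6: alpha = 0.1. fail to reject H0.

W+ = 24.5, W- = 20.5, W = min = 20.5, p = 0.812380, fail to reject H0.


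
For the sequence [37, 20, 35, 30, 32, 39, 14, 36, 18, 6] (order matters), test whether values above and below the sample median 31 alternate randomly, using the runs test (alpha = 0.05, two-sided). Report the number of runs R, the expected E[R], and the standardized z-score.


Step 1: Compute median = 31; label A = above, B = below.
Labels in order: ABABAABABB  (n_A = 5, n_B = 5)
Step 2: Count runs R = 8.
Step 3: Under H0 (random ordering), E[R] = 2*n_A*n_B/(n_A+n_B) + 1 = 2*5*5/10 + 1 = 6.0000.
        Var[R] = 2*n_A*n_B*(2*n_A*n_B - n_A - n_B) / ((n_A+n_B)^2 * (n_A+n_B-1)) = 2000/900 = 2.2222.
        SD[R] = 1.4907.
Step 4: Continuity-corrected z = (R - 0.5 - E[R]) / SD[R] = (8 - 0.5 - 6.0000) / 1.4907 = 1.0062.
Step 5: Two-sided p-value via normal approximation = 2*(1 - Phi(|z|)) = 0.314305.
Step 6: alpha = 0.05. fail to reject H0.

R = 8, z = 1.0062, p = 0.314305, fail to reject H0.


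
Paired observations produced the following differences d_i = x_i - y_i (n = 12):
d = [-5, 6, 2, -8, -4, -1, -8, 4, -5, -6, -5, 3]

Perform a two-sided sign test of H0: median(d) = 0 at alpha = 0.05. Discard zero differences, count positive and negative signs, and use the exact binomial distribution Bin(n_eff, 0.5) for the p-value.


Step 1: Discard zero differences. Original n = 12; n_eff = number of nonzero differences = 12.
Nonzero differences (with sign): -5, +6, +2, -8, -4, -1, -8, +4, -5, -6, -5, +3
Step 2: Count signs: positive = 4, negative = 8.
Step 3: Under H0: P(positive) = 0.5, so the number of positives S ~ Bin(12, 0.5).
Step 4: Two-sided exact p-value = sum of Bin(12,0.5) probabilities at or below the observed probability = 0.387695.
Step 5: alpha = 0.05. fail to reject H0.

n_eff = 12, pos = 4, neg = 8, p = 0.387695, fail to reject H0.


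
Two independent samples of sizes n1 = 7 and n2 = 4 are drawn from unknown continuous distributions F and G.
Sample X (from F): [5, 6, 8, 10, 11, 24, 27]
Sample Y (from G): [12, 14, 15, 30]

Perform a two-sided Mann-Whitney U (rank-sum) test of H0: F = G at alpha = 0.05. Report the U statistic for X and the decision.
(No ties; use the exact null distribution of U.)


Step 1: Combine and sort all 11 observations; assign midranks.
sorted (value, group): (5,X), (6,X), (8,X), (10,X), (11,X), (12,Y), (14,Y), (15,Y), (24,X), (27,X), (30,Y)
ranks: 5->1, 6->2, 8->3, 10->4, 11->5, 12->6, 14->7, 15->8, 24->9, 27->10, 30->11
Step 2: Rank sum for X: R1 = 1 + 2 + 3 + 4 + 5 + 9 + 10 = 34.
Step 3: U_X = R1 - n1(n1+1)/2 = 34 - 7*8/2 = 34 - 28 = 6.
       U_Y = n1*n2 - U_X = 28 - 6 = 22.
Step 4: No ties, so the exact null distribution of U (based on enumerating the C(11,7) = 330 equally likely rank assignments) gives the two-sided p-value.
Step 5: p-value = 0.163636; compare to alpha = 0.05. fail to reject H0.

U_X = 6, p = 0.163636, fail to reject H0 at alpha = 0.05.


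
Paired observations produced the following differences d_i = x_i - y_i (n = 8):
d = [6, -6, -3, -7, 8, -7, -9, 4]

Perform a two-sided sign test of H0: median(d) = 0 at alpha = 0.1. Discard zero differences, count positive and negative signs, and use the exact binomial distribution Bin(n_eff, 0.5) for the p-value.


Step 1: Discard zero differences. Original n = 8; n_eff = number of nonzero differences = 8.
Nonzero differences (with sign): +6, -6, -3, -7, +8, -7, -9, +4
Step 2: Count signs: positive = 3, negative = 5.
Step 3: Under H0: P(positive) = 0.5, so the number of positives S ~ Bin(8, 0.5).
Step 4: Two-sided exact p-value = sum of Bin(8,0.5) probabilities at or below the observed probability = 0.726562.
Step 5: alpha = 0.1. fail to reject H0.

n_eff = 8, pos = 3, neg = 5, p = 0.726562, fail to reject H0.


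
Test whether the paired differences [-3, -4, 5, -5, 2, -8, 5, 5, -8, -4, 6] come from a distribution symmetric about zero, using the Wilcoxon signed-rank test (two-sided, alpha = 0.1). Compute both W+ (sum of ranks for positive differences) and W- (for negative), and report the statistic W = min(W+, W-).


Step 1: Drop any zero differences (none here) and take |d_i|.
|d| = [3, 4, 5, 5, 2, 8, 5, 5, 8, 4, 6]
Step 2: Midrank |d_i| (ties get averaged ranks).
ranks: |3|->2, |4|->3.5, |5|->6.5, |5|->6.5, |2|->1, |8|->10.5, |5|->6.5, |5|->6.5, |8|->10.5, |4|->3.5, |6|->9
Step 3: Attach original signs; sum ranks with positive sign and with negative sign.
W+ = 6.5 + 1 + 6.5 + 6.5 + 9 = 29.5
W- = 2 + 3.5 + 6.5 + 10.5 + 10.5 + 3.5 = 36.5
(Check: W+ + W- = 66 should equal n(n+1)/2 = 66.)
Step 4: Test statistic W = min(W+, W-) = 29.5.
Step 5: Ties in |d|, so use the tie-corrected normal approximation.
        E[W] = n(n+1)/4 = 11*12/4 = 33.
        Tie groups: |d|=4 (t=2), |d|=5 (t=4), |d|=8 (t=2); sum(t^3 - t) = 72.
        Var[W] = n(n+1)(2n+1)/24 - sum(t^3-t)/48 = 3036/24 - 72/48 = 125.
        z = (W - E[W]) / sqrt(Var[W]) = (29.5 - 33) / 11.1803 = -0.3130.
        Two-sided p = 2*Phi(z) = 0.754243.
Step 6: alpha = 0.1. fail to reject H0.

W+ = 29.5, W- = 36.5, W = min = 29.5, p = 0.754243, fail to reject H0.


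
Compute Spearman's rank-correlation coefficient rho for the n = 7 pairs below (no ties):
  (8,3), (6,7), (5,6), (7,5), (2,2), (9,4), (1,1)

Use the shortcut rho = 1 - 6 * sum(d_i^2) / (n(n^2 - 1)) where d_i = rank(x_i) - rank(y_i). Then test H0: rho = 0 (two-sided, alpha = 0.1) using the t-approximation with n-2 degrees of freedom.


Step 1: Rank x and y separately (midranks; no ties here).
rank(x): 8->6, 6->4, 5->3, 7->5, 2->2, 9->7, 1->1
rank(y): 3->3, 7->7, 6->6, 5->5, 2->2, 4->4, 1->1
Step 2: d_i = R_x(i) - R_y(i); compute d_i^2.
  (6-3)^2=9, (4-7)^2=9, (3-6)^2=9, (5-5)^2=0, (2-2)^2=0, (7-4)^2=9, (1-1)^2=0
sum(d^2) = 36.
Step 3: rho = 1 - 6*36 / (7*(7^2 - 1)) = 1 - 216/336 = 0.357143.
Step 4: Under H0, t = rho * sqrt((n-2)/(1-rho^2)) = 0.8550 ~ t(5).
Step 5: Two-sided p-value from the t-distribution with 5 df = 0.431611.
Step 6: alpha = 0.1. fail to reject H0.

rho = 0.3571, p = 0.431611, fail to reject H0 at alpha = 0.1.


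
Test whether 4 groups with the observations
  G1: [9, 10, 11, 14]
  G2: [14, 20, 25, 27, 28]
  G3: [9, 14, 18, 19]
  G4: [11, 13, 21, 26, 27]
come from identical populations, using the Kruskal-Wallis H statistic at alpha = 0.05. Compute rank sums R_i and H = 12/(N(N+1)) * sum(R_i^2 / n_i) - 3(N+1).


Step 1: Combine all N = 18 observations and assign midranks.
sorted (value, group, rank): (9,G1,1.5), (9,G3,1.5), (10,G1,3), (11,G1,4.5), (11,G4,4.5), (13,G4,6), (14,G1,8), (14,G2,8), (14,G3,8), (18,G3,10), (19,G3,11), (20,G2,12), (21,G4,13), (25,G2,14), (26,G4,15), (27,G2,16.5), (27,G4,16.5), (28,G2,18)
Step 2: Sum ranks within each group.
R_1 = 17 (n_1 = 4)
R_2 = 68.5 (n_2 = 5)
R_3 = 30.5 (n_3 = 4)
R_4 = 55 (n_4 = 5)
Step 3: H = 12/(N(N+1)) * sum(R_i^2/n_i) - 3(N+1)
     = 12/(18*19) * (17^2/4 + 68.5^2/5 + 30.5^2/4 + 55^2/5) - 3*19
     = 0.035088 * 1848.26 - 57
     = 7.851316.
Step 4: Ties present; correction factor C = 1 - 42/(18^3 - 18) = 0.992776. Corrected H = 7.851316 / 0.992776 = 7.908446.
Step 5: Under H0, H ~ chi^2(3); p-value = 0.047942.
Step 6: alpha = 0.05. reject H0.

H = 7.9084, df = 3, p = 0.047942, reject H0.


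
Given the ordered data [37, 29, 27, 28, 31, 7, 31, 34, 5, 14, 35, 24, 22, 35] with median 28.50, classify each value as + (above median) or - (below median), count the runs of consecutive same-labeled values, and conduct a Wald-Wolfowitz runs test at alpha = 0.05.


Step 1: Compute median = 28.50; label A = above, B = below.
Labels in order: AABBABAABBABBA  (n_A = 7, n_B = 7)
Step 2: Count runs R = 9.
Step 3: Under H0 (random ordering), E[R] = 2*n_A*n_B/(n_A+n_B) + 1 = 2*7*7/14 + 1 = 8.0000.
        Var[R] = 2*n_A*n_B*(2*n_A*n_B - n_A - n_B) / ((n_A+n_B)^2 * (n_A+n_B-1)) = 8232/2548 = 3.2308.
        SD[R] = 1.7974.
Step 4: Continuity-corrected z = (R - 0.5 - E[R]) / SD[R] = (9 - 0.5 - 8.0000) / 1.7974 = 0.2782.
Step 5: Two-sided p-value via normal approximation = 2*(1 - Phi(|z|)) = 0.780879.
Step 6: alpha = 0.05. fail to reject H0.

R = 9, z = 0.2782, p = 0.780879, fail to reject H0.


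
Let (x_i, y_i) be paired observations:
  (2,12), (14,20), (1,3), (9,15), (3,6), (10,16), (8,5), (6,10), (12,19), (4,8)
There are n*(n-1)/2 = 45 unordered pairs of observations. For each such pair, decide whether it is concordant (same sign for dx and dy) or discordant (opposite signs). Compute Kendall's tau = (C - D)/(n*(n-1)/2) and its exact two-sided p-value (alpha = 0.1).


Step 1: Enumerate the 45 unordered pairs (i,j) with i<j and classify each by sign(x_j-x_i) * sign(y_j-y_i).
  (1,2):dx=+12,dy=+8->C; (1,3):dx=-1,dy=-9->C; (1,4):dx=+7,dy=+3->C; (1,5):dx=+1,dy=-6->D
  (1,6):dx=+8,dy=+4->C; (1,7):dx=+6,dy=-7->D; (1,8):dx=+4,dy=-2->D; (1,9):dx=+10,dy=+7->C
  (1,10):dx=+2,dy=-4->D; (2,3):dx=-13,dy=-17->C; (2,4):dx=-5,dy=-5->C; (2,5):dx=-11,dy=-14->C
  (2,6):dx=-4,dy=-4->C; (2,7):dx=-6,dy=-15->C; (2,8):dx=-8,dy=-10->C; (2,9):dx=-2,dy=-1->C
  (2,10):dx=-10,dy=-12->C; (3,4):dx=+8,dy=+12->C; (3,5):dx=+2,dy=+3->C; (3,6):dx=+9,dy=+13->C
  (3,7):dx=+7,dy=+2->C; (3,8):dx=+5,dy=+7->C; (3,9):dx=+11,dy=+16->C; (3,10):dx=+3,dy=+5->C
  (4,5):dx=-6,dy=-9->C; (4,6):dx=+1,dy=+1->C; (4,7):dx=-1,dy=-10->C; (4,8):dx=-3,dy=-5->C
  (4,9):dx=+3,dy=+4->C; (4,10):dx=-5,dy=-7->C; (5,6):dx=+7,dy=+10->C; (5,7):dx=+5,dy=-1->D
  (5,8):dx=+3,dy=+4->C; (5,9):dx=+9,dy=+13->C; (5,10):dx=+1,dy=+2->C; (6,7):dx=-2,dy=-11->C
  (6,8):dx=-4,dy=-6->C; (6,9):dx=+2,dy=+3->C; (6,10):dx=-6,dy=-8->C; (7,8):dx=-2,dy=+5->D
  (7,9):dx=+4,dy=+14->C; (7,10):dx=-4,dy=+3->D; (8,9):dx=+6,dy=+9->C; (8,10):dx=-2,dy=-2->C
  (9,10):dx=-8,dy=-11->C
Step 2: C = 38, D = 7, total pairs = 45.
Step 3: tau = (C - D)/(n(n-1)/2) = (38 - 7)/45 = 0.688889.
Step 4: Exact two-sided p-value (enumerate n! = 3628800 permutations of y under H0): p = 0.004687.
Step 5: alpha = 0.1. reject H0.

tau_b = 0.6889 (C=38, D=7), p = 0.004687, reject H0.


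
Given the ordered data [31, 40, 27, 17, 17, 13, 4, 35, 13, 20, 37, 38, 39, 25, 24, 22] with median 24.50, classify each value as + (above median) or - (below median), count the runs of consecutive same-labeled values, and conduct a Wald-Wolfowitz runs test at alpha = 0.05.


Step 1: Compute median = 24.50; label A = above, B = below.
Labels in order: AAABBBBABBAAAABB  (n_A = 8, n_B = 8)
Step 2: Count runs R = 6.
Step 3: Under H0 (random ordering), E[R] = 2*n_A*n_B/(n_A+n_B) + 1 = 2*8*8/16 + 1 = 9.0000.
        Var[R] = 2*n_A*n_B*(2*n_A*n_B - n_A - n_B) / ((n_A+n_B)^2 * (n_A+n_B-1)) = 14336/3840 = 3.7333.
        SD[R] = 1.9322.
Step 4: Continuity-corrected z = (R + 0.5 - E[R]) / SD[R] = (6 + 0.5 - 9.0000) / 1.9322 = -1.2939.
Step 5: Two-sided p-value via normal approximation = 2*(1 - Phi(|z|)) = 0.195709.
Step 6: alpha = 0.05. fail to reject H0.

R = 6, z = -1.2939, p = 0.195709, fail to reject H0.


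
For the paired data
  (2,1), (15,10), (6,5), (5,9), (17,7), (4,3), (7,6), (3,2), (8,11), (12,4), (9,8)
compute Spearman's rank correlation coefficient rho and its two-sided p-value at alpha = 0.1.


Step 1: Rank x and y separately (midranks; no ties here).
rank(x): 2->1, 15->10, 6->5, 5->4, 17->11, 4->3, 7->6, 3->2, 8->7, 12->9, 9->8
rank(y): 1->1, 10->10, 5->5, 9->9, 7->7, 3->3, 6->6, 2->2, 11->11, 4->4, 8->8
Step 2: d_i = R_x(i) - R_y(i); compute d_i^2.
  (1-1)^2=0, (10-10)^2=0, (5-5)^2=0, (4-9)^2=25, (11-7)^2=16, (3-3)^2=0, (6-6)^2=0, (2-2)^2=0, (7-11)^2=16, (9-4)^2=25, (8-8)^2=0
sum(d^2) = 82.
Step 3: rho = 1 - 6*82 / (11*(11^2 - 1)) = 1 - 492/1320 = 0.627273.
Step 4: Under H0, t = rho * sqrt((n-2)/(1-rho^2)) = 2.4163 ~ t(9).
Step 5: Two-sided p-value from the t-distribution with 9 df = 0.038845.
Step 6: alpha = 0.1. reject H0.

rho = 0.6273, p = 0.038845, reject H0 at alpha = 0.1.


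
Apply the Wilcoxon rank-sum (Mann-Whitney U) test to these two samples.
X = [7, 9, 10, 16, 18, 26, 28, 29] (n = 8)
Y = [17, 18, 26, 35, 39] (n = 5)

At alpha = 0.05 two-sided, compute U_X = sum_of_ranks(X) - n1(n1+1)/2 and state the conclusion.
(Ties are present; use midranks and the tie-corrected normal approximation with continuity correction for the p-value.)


Step 1: Combine and sort all 13 observations; assign midranks.
sorted (value, group): (7,X), (9,X), (10,X), (16,X), (17,Y), (18,X), (18,Y), (26,X), (26,Y), (28,X), (29,X), (35,Y), (39,Y)
ranks: 7->1, 9->2, 10->3, 16->4, 17->5, 18->6.5, 18->6.5, 26->8.5, 26->8.5, 28->10, 29->11, 35->12, 39->13
Step 2: Rank sum for X: R1 = 1 + 2 + 3 + 4 + 6.5 + 8.5 + 10 + 11 = 46.
Step 3: U_X = R1 - n1(n1+1)/2 = 46 - 8*9/2 = 46 - 36 = 10.
       U_Y = n1*n2 - U_X = 40 - 10 = 30.
Step 4: Ties are present, so use the tie-corrected normal approximation (with continuity correction) for the p-value.
Step 5: p-value = 0.163169; compare to alpha = 0.05. fail to reject H0.

U_X = 10, p = 0.163169, fail to reject H0 at alpha = 0.05.


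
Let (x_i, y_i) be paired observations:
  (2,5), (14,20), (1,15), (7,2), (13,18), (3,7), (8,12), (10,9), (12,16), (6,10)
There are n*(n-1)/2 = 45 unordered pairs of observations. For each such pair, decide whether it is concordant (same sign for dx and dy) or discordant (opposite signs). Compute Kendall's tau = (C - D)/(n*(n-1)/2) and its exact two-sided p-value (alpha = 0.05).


Step 1: Enumerate the 45 unordered pairs (i,j) with i<j and classify each by sign(x_j-x_i) * sign(y_j-y_i).
  (1,2):dx=+12,dy=+15->C; (1,3):dx=-1,dy=+10->D; (1,4):dx=+5,dy=-3->D; (1,5):dx=+11,dy=+13->C
  (1,6):dx=+1,dy=+2->C; (1,7):dx=+6,dy=+7->C; (1,8):dx=+8,dy=+4->C; (1,9):dx=+10,dy=+11->C
  (1,10):dx=+4,dy=+5->C; (2,3):dx=-13,dy=-5->C; (2,4):dx=-7,dy=-18->C; (2,5):dx=-1,dy=-2->C
  (2,6):dx=-11,dy=-13->C; (2,7):dx=-6,dy=-8->C; (2,8):dx=-4,dy=-11->C; (2,9):dx=-2,dy=-4->C
  (2,10):dx=-8,dy=-10->C; (3,4):dx=+6,dy=-13->D; (3,5):dx=+12,dy=+3->C; (3,6):dx=+2,dy=-8->D
  (3,7):dx=+7,dy=-3->D; (3,8):dx=+9,dy=-6->D; (3,9):dx=+11,dy=+1->C; (3,10):dx=+5,dy=-5->D
  (4,5):dx=+6,dy=+16->C; (4,6):dx=-4,dy=+5->D; (4,7):dx=+1,dy=+10->C; (4,8):dx=+3,dy=+7->C
  (4,9):dx=+5,dy=+14->C; (4,10):dx=-1,dy=+8->D; (5,6):dx=-10,dy=-11->C; (5,7):dx=-5,dy=-6->C
  (5,8):dx=-3,dy=-9->C; (5,9):dx=-1,dy=-2->C; (5,10):dx=-7,dy=-8->C; (6,7):dx=+5,dy=+5->C
  (6,8):dx=+7,dy=+2->C; (6,9):dx=+9,dy=+9->C; (6,10):dx=+3,dy=+3->C; (7,8):dx=+2,dy=-3->D
  (7,9):dx=+4,dy=+4->C; (7,10):dx=-2,dy=-2->C; (8,9):dx=+2,dy=+7->C; (8,10):dx=-4,dy=+1->D
  (9,10):dx=-6,dy=-6->C
Step 2: C = 34, D = 11, total pairs = 45.
Step 3: tau = (C - D)/(n(n-1)/2) = (34 - 11)/45 = 0.511111.
Step 4: Exact two-sided p-value (enumerate n! = 3628800 permutations of y under H0): p = 0.046623.
Step 5: alpha = 0.05. reject H0.

tau_b = 0.5111 (C=34, D=11), p = 0.046623, reject H0.


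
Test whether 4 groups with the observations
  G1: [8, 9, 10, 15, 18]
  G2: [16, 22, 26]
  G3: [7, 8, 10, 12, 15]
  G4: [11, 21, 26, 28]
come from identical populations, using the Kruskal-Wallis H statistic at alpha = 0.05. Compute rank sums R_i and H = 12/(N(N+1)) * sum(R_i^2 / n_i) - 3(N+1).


Step 1: Combine all N = 17 observations and assign midranks.
sorted (value, group, rank): (7,G3,1), (8,G1,2.5), (8,G3,2.5), (9,G1,4), (10,G1,5.5), (10,G3,5.5), (11,G4,7), (12,G3,8), (15,G1,9.5), (15,G3,9.5), (16,G2,11), (18,G1,12), (21,G4,13), (22,G2,14), (26,G2,15.5), (26,G4,15.5), (28,G4,17)
Step 2: Sum ranks within each group.
R_1 = 33.5 (n_1 = 5)
R_2 = 40.5 (n_2 = 3)
R_3 = 26.5 (n_3 = 5)
R_4 = 52.5 (n_4 = 4)
Step 3: H = 12/(N(N+1)) * sum(R_i^2/n_i) - 3(N+1)
     = 12/(17*18) * (33.5^2/5 + 40.5^2/3 + 26.5^2/5 + 52.5^2/4) - 3*18
     = 0.039216 * 1600.71 - 54
     = 8.773039.
Step 4: Ties present; correction factor C = 1 - 24/(17^3 - 17) = 0.995098. Corrected H = 8.773039 / 0.995098 = 8.816256.
Step 5: Under H0, H ~ chi^2(3); p-value = 0.031836.
Step 6: alpha = 0.05. reject H0.

H = 8.8163, df = 3, p = 0.031836, reject H0.
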